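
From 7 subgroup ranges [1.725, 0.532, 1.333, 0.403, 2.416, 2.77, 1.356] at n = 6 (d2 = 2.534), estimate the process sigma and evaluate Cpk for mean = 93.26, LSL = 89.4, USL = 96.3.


R_bar = (1.725 + 0.532 + 1.333 + 0.403 + 2.416 + 2.77 + 1.356) / 7 = 1.505
sigma = R_bar / d2 = 1.505 / 2.534 = 0.59392265
Cp = (USL - LSL)/(6*sigma) = (96.3 - 89.4)/(6*0.59392265) = 1.9363
Cpu = (96.3 - 93.26)/(3*0.59392265) = 1.7062
Cpl = (93.26 - 89.4)/(3*0.59392265) = 2.1664
Cpk = min(Cpu, Cpl) = 1.7062

1.7062


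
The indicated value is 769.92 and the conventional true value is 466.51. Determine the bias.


Systematic error = measured - true
= 769.92 - 466.51
= 303.4100

303.4100


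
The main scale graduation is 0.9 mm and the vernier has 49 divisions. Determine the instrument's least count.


LC = MSD / n_div
= 0.9 / 49
= 0.0184

0.0184


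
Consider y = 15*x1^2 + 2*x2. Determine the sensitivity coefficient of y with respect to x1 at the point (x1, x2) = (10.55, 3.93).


y = 15*x1^2 + 2*x2
dy/dx1 = 2*15*x1
Evaluate at x1 = 10.55: c1 = 30 * 10.55
c1 = 316.5000

316.5000


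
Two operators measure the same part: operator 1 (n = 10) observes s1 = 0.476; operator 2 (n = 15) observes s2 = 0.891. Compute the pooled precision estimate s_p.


s_p = sqrt(((n1-1)*s1^2 + (n2-1)*s2^2) / (n1+n2-2))
numerator = (10-1)*0.476^2 + (15-1)*0.891^2 = 2.039184 + 11.114334 = 13.153518
denominator = 10 + 15 - 2 = 23
s_p^2 = 13.153518 / 23 = 0.57189209
s_p = sqrt(0.57189209) = 0.7562

0.7562


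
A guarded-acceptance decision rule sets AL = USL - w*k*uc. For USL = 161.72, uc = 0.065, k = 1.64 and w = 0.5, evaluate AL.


U = k * uc = 1.64 * 0.065 = 0.1066
guard band g = w * U = 0.5 * 0.1066 = 0.0533
AL = USL - g = 161.72 - 0.0533
AL = 161.6667

161.6667


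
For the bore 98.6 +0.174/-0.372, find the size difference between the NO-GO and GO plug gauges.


GO = nominal - lower_tol (smallest hole = maximum material condition)
GO = 98.6 - 0.372 = 98.228
NO-GO = nominal + upper_tol (largest hole = least material condition)
NO-GO = 98.6 + 0.174 = 98.774
spread = NO-GO - GO = 98.774 - 98.228 = 0.5460

0.5460


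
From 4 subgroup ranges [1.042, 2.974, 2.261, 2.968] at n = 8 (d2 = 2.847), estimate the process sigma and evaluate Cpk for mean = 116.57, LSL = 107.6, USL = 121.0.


R_bar = (1.042 + 2.974 + 2.261 + 2.968) / 4 = 2.31125
sigma = R_bar / d2 = 2.31125 / 2.847 = 0.81181946
Cp = (USL - LSL)/(6*sigma) = (121.0 - 107.6)/(6*0.81181946) = 2.7510
Cpu = (121.0 - 116.57)/(3*0.81181946) = 1.8190
Cpl = (116.57 - 107.6)/(3*0.81181946) = 3.6831
Cpk = min(Cpu, Cpl) = 1.8190

1.8190


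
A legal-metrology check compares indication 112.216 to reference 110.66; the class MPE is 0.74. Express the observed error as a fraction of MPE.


e = indication - reference = 112.216 - 110.66 = 1.5560
|e| = 1.5560
ratio = |e| / MPE = 1.5560 / 0.74
ratio = 2.1027

2.1027


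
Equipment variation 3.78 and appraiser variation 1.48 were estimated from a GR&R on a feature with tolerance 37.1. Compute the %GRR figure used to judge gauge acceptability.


GRR = sqrt(EV^2 + AV^2) = sqrt(3.78^2 + 1.48^2) = 4.0594088
%GRR = GRR / tol * 100 = 4.0594088 / 37.1 * 100
%GRR = 10.9418

10.9418


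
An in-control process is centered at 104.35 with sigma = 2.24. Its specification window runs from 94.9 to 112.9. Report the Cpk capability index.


Cpu = (USL - mean) / (3*sigma) = (112.9 - 104.35) / (3*2.24) = 1.2723
Cpl = (mean - LSL) / (3*sigma) = (104.35 - 94.9) / (3*2.24) = 1.4062
Cpk = min(Cpu, Cpl) = 1.2723

1.2723


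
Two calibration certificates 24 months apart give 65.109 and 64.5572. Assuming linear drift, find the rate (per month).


rate = (v2 - v1) / months
= (64.5572 - 65.109) / 24
= -0.5518 / 24
= -0.0230

-0.0230


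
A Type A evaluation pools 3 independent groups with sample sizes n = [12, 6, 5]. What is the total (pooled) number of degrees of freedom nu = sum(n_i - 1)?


nu = sum_i (n_i - 1)
nu = ((12 - 1) + (6 - 1) + (5 - 1))
nu = 11 + 5 + 4
nu = 20

20


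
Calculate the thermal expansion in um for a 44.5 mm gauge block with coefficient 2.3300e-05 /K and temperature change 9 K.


dL = L * alpha * dT
= 44.5 * 2.3300e-05 * 9
= 0.0093316 mm
dL_um = 0.0093316 * 1000 = 9.3316 um

9.3316


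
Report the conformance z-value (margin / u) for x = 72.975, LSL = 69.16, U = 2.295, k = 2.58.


u = U / k = 2.295 / 2.58 = 0.88953488
margin = |LSL - x| = |69.16 - 72.975| = 3.815
z = margin / u = 3.815 / 0.88953488
z = 4.2888

4.2888


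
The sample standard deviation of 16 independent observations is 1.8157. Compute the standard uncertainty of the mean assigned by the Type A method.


u_A = s / sqrt(n)
u_A = 1.8157 / sqrt(16)
u_A = 1.8157 / 4
u_A = 0.4539

0.4539


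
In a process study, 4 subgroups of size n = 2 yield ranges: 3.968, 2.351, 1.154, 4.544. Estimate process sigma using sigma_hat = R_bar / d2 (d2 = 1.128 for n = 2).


R_bar = (3.968 + 2.351 + 1.154 + 4.544) / 4
R_bar = 12.017 / 4 = 3.00425
sigma_hat = R_bar / d2 = 3.00425 / 1.128 = 2.6633

2.6633


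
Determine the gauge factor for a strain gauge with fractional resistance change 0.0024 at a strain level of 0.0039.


GF = (dR/R) / epsilon
= 0.0024 / 0.0039
= 0.6154

0.6154


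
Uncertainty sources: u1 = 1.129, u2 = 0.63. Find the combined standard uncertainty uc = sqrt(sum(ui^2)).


uc = sqrt(1.129^2 + 0.63^2)
uc = sqrt(1.671541)
uc = 1.2929

1.2929


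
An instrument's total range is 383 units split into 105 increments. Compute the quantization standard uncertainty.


resolution = range / divisions
resolution = 383 / 105 = 3.647619
u_res = resolution / (2*sqrt(3))
u_res = 3.647619 / 3.4641016
u_res = 1.0530

1.0530


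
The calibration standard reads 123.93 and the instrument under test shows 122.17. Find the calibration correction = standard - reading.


Correction = standard - reading
= 123.93 - 122.17
= 1.7600

1.7600


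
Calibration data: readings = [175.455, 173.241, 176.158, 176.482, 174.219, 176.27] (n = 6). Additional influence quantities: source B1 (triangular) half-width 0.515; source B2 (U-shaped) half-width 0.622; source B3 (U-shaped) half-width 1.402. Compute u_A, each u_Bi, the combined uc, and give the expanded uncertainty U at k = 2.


mean = (175.455 + 173.241 + 176.158 + 176.482 + 174.219 + 176.27) / 6 = 175.3041667
s = sqrt(sum((x - mean)^2)/(n-1)) = 1.3043121
u_A = s / sqrt(n) = 1.3043121 / sqrt(6) = 0.53248319
u_B1 = 0.515 / sqrt(6) = 0.21024787
u_B2 = 0.622 / sqrt(2) = 0.43982042
u_B3 = 1.402 / sqrt(2) = 0.99136371
uc = sqrt(0.53248319^2 + 0.21024787^2 + 0.43982042^2 + 0.99136371^2) = 1.2263713
U = k * uc = 2 * 1.2263713
U = 2.4527

2.4527


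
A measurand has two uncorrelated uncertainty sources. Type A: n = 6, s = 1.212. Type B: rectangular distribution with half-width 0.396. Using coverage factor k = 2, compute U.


u_A = s / sqrt(n) = 1.212 / sqrt(6) = 0.49479693
u_B = half_width / sqrt(3) = 0.396 / sqrt(3) = 0.22863071
uc = sqrt(u_A^2 + u_B^2) = sqrt(0.49479693^2 + 0.22863071^2) = 0.54506514
U = k * uc = 2 * 0.54506514
U = 1.0901

1.0901


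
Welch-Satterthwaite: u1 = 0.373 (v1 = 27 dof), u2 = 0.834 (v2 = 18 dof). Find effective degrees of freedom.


uc = sqrt(u1^2 + u2^2) = sqrt(0.373^2 + 0.834^2) = 0.91361097
v_eff = uc^4 / (u1^4/v1 + u2^4/v2)
= 0.91361097^4 / (0.373^4/27 + 0.834^4/18)
= 0.69669906 / 0.027594596
v_eff = 25.2477

25.2477


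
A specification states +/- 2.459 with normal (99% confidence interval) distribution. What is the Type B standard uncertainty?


u_B = half_width / 2.576
u_B = 2.459 / 2.576
u_B = 0.9546

0.9546


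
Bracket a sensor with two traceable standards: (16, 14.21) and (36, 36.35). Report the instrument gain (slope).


slope = (y2 - y1) / (x2 - x1)
= (36.35 - 14.21) / (36 - 16)
= 22.1400 / 20
= 1.1070

1.1070


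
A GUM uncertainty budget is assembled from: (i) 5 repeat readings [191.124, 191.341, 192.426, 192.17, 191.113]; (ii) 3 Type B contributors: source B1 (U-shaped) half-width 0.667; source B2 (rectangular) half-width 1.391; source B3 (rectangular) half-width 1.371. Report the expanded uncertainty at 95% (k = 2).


mean = (191.124 + 191.341 + 192.426 + 192.17 + 191.113) / 5 = 191.6348
s = sqrt(sum((x - mean)^2)/(n-1)) = 0.61885919
u_A = s / sqrt(n) = 0.61885919 / sqrt(5) = 0.27676224
u_B1 = 0.667 / sqrt(2) = 0.47164022
u_B2 = 1.391 / sqrt(3) = 0.80309422
u_B3 = 1.371 / sqrt(3) = 0.79154722
uc = sqrt(0.27676224^2 + 0.47164022^2 + 0.80309422^2 + 0.79154722^2) = 1.2532155
U = k * uc = 2 * 1.2532155
U = 2.5064

2.5064


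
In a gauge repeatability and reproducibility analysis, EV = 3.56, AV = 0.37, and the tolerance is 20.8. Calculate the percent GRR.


GRR = sqrt(EV^2 + AV^2) = sqrt(3.56^2 + 0.37^2) = 3.5791759
%GRR = GRR / tol * 100 = 3.5791759 / 20.8 * 100
%GRR = 17.2076

17.2076


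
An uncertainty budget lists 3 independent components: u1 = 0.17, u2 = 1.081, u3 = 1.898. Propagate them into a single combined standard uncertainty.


uc = sqrt(0.17^2 + 1.081^2 + 1.898^2)
uc = sqrt(4.799865)
uc = 2.1909

2.1909


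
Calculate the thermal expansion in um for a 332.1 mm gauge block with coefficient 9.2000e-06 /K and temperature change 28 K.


dL = L * alpha * dT
= 332.1 * 9.2000e-06 * 28
= 0.0855490 mm
dL_um = 0.0855490 * 1000 = 85.5490 um

85.5490


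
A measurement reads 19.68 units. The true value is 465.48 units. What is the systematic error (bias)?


Systematic error = measured - true
= 19.68 - 465.48
= -445.8000

-445.8000


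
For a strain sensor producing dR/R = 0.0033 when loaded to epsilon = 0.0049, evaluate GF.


GF = (dR/R) / epsilon
= 0.0033 / 0.0049
= 0.6735

0.6735


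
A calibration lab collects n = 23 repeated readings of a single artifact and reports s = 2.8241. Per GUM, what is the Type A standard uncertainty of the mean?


u_A = s / sqrt(n)
u_A = 2.8241 / sqrt(23)
u_A = 2.8241 / 4.7958315
u_A = 0.5889

0.5889


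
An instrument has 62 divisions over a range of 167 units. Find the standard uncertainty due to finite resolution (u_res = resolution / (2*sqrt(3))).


resolution = range / divisions
resolution = 167 / 62 = 2.6935484
u_res = resolution / (2*sqrt(3))
u_res = 2.6935484 / 3.4641016
u_res = 0.7776

0.7776


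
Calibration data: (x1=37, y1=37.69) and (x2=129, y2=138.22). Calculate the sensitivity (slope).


slope = (y2 - y1) / (x2 - x1)
= (138.22 - 37.69) / (129 - 37)
= 100.5300 / 92
= 1.0927

1.0927


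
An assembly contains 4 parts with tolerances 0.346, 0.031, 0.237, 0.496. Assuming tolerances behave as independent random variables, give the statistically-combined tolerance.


RSS = sqrt(0.346^2 + 0.031^2 + 0.237^2 + 0.496^2)
= sqrt(0.422862)
= 0.6503

0.6503


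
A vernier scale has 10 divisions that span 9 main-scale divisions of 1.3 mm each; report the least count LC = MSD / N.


LC = MSD / n_div
= 1.3 / 10
= 0.1300

0.1300


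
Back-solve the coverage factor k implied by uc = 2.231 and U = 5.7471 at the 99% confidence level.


k = U / uc
k = 5.7471 / 2.231
k = 2.576

2.576


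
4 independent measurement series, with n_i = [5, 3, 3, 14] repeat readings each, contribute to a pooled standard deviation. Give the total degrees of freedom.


nu = sum_i (n_i - 1)
nu = ((5 - 1) + (3 - 1) + (3 - 1) + (14 - 1))
nu = 4 + 2 + 2 + 13
nu = 21

21


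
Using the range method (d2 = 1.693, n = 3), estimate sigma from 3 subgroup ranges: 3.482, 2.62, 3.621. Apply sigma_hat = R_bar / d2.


R_bar = (3.482 + 2.62 + 3.621) / 3
R_bar = 9.723 / 3 = 3.241
sigma_hat = R_bar / d2 = 3.241 / 1.693 = 1.9144

1.9144


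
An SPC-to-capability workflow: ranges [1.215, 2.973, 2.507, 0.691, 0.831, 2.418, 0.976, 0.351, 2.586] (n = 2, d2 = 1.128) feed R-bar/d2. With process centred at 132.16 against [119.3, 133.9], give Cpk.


R_bar = (1.215 + 2.973 + 2.507 + 0.691 + 0.831 + 2.418 + 0.976 + 0.351 + 2.586) / 9 = 1.6164444
sigma = R_bar / d2 = 1.6164444 / 1.128 = 1.4330181
Cp = (USL - LSL)/(6*sigma) = (133.9 - 119.3)/(6*1.4330181) = 1.6980
Cpu = (133.9 - 132.16)/(3*1.4330181) = 0.4047
Cpl = (132.16 - 119.3)/(3*1.4330181) = 2.9914
Cpk = min(Cpu, Cpl) = 0.4047

0.4047


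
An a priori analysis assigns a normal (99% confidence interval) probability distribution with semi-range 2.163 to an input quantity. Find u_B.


u_B = half_width / 2.576
u_B = 2.163 / 2.576
u_B = 0.8397

0.8397


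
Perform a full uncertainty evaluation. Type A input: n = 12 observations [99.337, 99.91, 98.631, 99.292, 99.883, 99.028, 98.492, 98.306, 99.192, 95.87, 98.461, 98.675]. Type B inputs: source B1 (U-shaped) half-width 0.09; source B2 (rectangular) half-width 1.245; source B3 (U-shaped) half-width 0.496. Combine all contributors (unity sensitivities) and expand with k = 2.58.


mean = (99.337 + 99.91 + 98.631 + 99.292 + 99.883 + 99.028 + 98.492 + 98.306 + 99.192 + 95.87 + 98.461 + 98.675) / 12 = 98.75641667
s = sqrt(sum((x - mean)^2)/(n-1)) = 1.0531849
u_A = s / sqrt(n) = 1.0531849 / sqrt(12) = 0.30402829
u_B1 = 0.09 / sqrt(2) = 0.06363961
u_B2 = 1.245 / sqrt(3) = 0.71880109
u_B3 = 0.496 / sqrt(2) = 0.35072496
uc = sqrt(0.30402829^2 + 0.06363961^2 + 0.71880109^2 + 0.35072496^2) = 0.85800129
U = k * uc = 2.58 * 0.85800129
U = 2.2136

2.2136


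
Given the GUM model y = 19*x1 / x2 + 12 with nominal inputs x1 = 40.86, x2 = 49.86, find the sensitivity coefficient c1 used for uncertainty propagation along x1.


y = 19*x1 / x2 + 12
dy/dx1 = 19/x2
Evaluate at x2 = 49.86: c1 = 19 / 49.86
c1 = 0.3811

0.3811


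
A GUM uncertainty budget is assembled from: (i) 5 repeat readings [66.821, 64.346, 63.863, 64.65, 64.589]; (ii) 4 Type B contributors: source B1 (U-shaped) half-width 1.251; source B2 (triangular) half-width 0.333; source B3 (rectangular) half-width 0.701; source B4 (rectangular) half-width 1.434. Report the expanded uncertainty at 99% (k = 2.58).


mean = (66.821 + 64.346 + 63.863 + 64.65 + 64.589) / 5 = 64.8538
s = sqrt(sum((x - mean)^2)/(n-1)) = 1.1424836
u_A = s / sqrt(n) = 1.1424836 / sqrt(5) = 0.5109342
u_B1 = 1.251 / sqrt(2) = 0.88459058
u_B2 = 0.333 / sqrt(6) = 0.13594668
u_B3 = 0.701 / sqrt(3) = 0.40472254
u_B4 = 1.434 / sqrt(3) = 0.82792029
uc = sqrt(0.5109342^2 + 0.88459058^2 + 0.13594668^2 + 0.40472254^2 + 0.82792029^2) = 1.3824934
U = k * uc = 2.58 * 1.3824934
U = 3.5668

3.5668


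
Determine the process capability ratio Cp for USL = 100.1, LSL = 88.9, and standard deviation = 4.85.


Cp = (USL - LSL) / (6 * sigma)
= (100.1 - 88.9) / (6 * 4.85)
= 11.2000 / 29.1000
= 0.3849

0.3849


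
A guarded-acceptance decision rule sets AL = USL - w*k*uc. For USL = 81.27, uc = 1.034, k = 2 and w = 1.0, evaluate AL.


U = k * uc = 2 * 1.034 = 2.068
guard band g = w * U = 1.0 * 2.068 = 2.068
AL = USL - g = 81.27 - 2.068
AL = 79.2020

79.2020


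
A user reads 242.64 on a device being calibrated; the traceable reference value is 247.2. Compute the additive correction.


Correction = standard - reading
= 247.2 - 242.64
= 4.5600

4.5600


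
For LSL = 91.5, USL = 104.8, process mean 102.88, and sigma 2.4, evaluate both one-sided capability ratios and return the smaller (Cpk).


Cpu = (USL - mean) / (3*sigma) = (104.8 - 102.88) / (3*2.4) = 0.2667
Cpl = (mean - LSL) / (3*sigma) = (102.88 - 91.5) / (3*2.4) = 1.5806
Cpk = min(Cpu, Cpl) = 0.2667

0.2667


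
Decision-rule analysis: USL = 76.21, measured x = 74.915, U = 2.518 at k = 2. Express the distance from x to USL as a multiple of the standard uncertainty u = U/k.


u = U / k = 2.518 / 2 = 1.259
margin = |USL - x| = |76.21 - 74.915| = 1.295
z = margin / u = 1.295 / 1.259
z = 1.0286

1.0286


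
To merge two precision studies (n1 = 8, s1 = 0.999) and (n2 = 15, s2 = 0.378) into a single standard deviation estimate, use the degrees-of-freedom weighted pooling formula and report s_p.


s_p = sqrt(((n1-1)*s1^2 + (n2-1)*s2^2) / (n1+n2-2))
numerator = (8-1)*0.999^2 + (15-1)*0.378^2 = 6.986007 + 2.000376 = 8.986383
denominator = 8 + 15 - 2 = 21
s_p^2 = 8.986383 / 21 = 0.427923
s_p = sqrt(0.427923) = 0.6542

0.6542


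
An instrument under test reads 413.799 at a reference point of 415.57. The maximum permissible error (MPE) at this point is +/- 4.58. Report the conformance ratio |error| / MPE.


e = indication - reference = 413.799 - 415.57 = -1.7710
|e| = 1.7710
ratio = |e| / MPE = 1.7710 / 4.58
ratio = 0.3867

0.3867


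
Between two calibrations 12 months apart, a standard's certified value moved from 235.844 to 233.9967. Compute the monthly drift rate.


rate = (v2 - v1) / months
= (233.9967 - 235.844) / 12
= -1.8473 / 12
= -0.1539

-0.1539


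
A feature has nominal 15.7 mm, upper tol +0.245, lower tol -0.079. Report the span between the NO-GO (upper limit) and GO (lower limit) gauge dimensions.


GO = nominal - lower_tol (smallest hole = maximum material condition)
GO = 15.7 - 0.079 = 15.621
NO-GO = nominal + upper_tol (largest hole = least material condition)
NO-GO = 15.7 + 0.245 = 15.945
spread = NO-GO - GO = 15.945 - 15.621 = 0.3240

0.3240


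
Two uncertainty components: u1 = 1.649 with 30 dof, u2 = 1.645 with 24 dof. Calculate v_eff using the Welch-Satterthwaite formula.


uc = sqrt(u1^2 + u2^2) = sqrt(1.649^2 + 1.645^2) = 2.3292115
v_eff = uc^4 / (u1^4/v1 + u2^4/v2)
= 2.3292115^4 / (1.649^4/30 + 1.645^4/24)
= 29.433079 / 0.55157561
v_eff = 53.3618

53.3618


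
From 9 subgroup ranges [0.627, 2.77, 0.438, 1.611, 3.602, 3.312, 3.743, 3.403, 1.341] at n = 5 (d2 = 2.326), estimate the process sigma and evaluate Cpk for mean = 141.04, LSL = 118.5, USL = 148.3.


R_bar = (0.627 + 2.77 + 0.438 + 1.611 + 3.602 + 3.312 + 3.743 + 3.403 + 1.341) / 9 = 2.3163333
sigma = R_bar / d2 = 2.3163333 / 2.326 = 0.99584407
Cp = (USL - LSL)/(6*sigma) = (148.3 - 118.5)/(6*0.99584407) = 4.9874
Cpu = (148.3 - 141.04)/(3*0.99584407) = 2.4301
Cpl = (141.04 - 118.5)/(3*0.99584407) = 7.5447
Cpk = min(Cpu, Cpl) = 2.4301

2.4301


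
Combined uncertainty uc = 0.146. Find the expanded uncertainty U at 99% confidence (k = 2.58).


U = k * uc
U = 2.58 * 0.146
U = 0.3767

0.3767


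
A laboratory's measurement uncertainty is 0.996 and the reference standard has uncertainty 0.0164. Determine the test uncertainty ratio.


TUR = u_lab / u_ref
= 0.996 / 0.0164
= 60.7317

60.7317


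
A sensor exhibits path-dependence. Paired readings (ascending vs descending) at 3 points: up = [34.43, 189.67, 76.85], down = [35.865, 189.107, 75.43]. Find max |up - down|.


|34.43 - 35.865| = 1.4350
|189.67 - 189.107| = 0.5630
|76.85 - 75.43| = 1.4200
hysteresis = max(diffs) = 1.4350

1.4350


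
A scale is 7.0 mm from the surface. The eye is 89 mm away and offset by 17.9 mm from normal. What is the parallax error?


error = h * offset / d
= 7.0 * 17.9 / 89
= 1.4079

1.4079


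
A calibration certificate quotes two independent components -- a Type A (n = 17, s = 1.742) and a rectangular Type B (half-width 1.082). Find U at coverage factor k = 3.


u_A = s / sqrt(n) = 1.742 / sqrt(17) = 0.42249706
u_B = half_width / sqrt(3) = 1.082 / sqrt(3) = 0.62469299
uc = sqrt(u_A^2 + u_B^2) = sqrt(0.42249706^2 + 0.62469299^2) = 0.75415191
U = k * uc = 3 * 0.75415191
U = 2.2625

2.2625


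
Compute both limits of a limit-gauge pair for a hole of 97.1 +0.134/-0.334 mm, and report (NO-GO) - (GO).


GO = nominal - lower_tol (smallest hole = maximum material condition)
GO = 97.1 - 0.334 = 96.766
NO-GO = nominal + upper_tol (largest hole = least material condition)
NO-GO = 97.1 + 0.134 = 97.234
spread = NO-GO - GO = 97.234 - 96.766 = 0.4680

0.4680


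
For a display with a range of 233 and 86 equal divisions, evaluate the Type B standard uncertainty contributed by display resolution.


resolution = range / divisions
resolution = 233 / 86 = 2.7093023
u_res = resolution / (2*sqrt(3))
u_res = 2.7093023 / 3.4641016
u_res = 0.7821

0.7821


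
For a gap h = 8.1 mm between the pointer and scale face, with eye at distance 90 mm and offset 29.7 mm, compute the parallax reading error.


error = h * offset / d
= 8.1 * 29.7 / 90
= 2.6730

2.6730


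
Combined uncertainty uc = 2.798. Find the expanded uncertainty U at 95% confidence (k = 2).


U = k * uc
U = 2 * 2.798
U = 5.5960

5.5960


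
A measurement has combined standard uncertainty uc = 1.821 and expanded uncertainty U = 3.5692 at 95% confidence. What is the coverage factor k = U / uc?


k = U / uc
k = 3.5692 / 1.821
k = 1.96

1.96


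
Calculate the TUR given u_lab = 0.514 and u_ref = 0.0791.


TUR = u_lab / u_ref
= 0.514 / 0.0791
= 6.4981

6.4981


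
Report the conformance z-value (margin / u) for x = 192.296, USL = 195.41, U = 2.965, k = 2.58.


u = U / k = 2.965 / 2.58 = 1.1492248
margin = |USL - x| = |195.41 - 192.296| = 3.114
z = margin / u = 3.114 / 1.1492248
z = 2.7097

2.7097


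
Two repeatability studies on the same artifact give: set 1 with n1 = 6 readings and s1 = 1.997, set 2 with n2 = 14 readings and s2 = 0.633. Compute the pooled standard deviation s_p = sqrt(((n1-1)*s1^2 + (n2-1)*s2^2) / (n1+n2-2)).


s_p = sqrt(((n1-1)*s1^2 + (n2-1)*s2^2) / (n1+n2-2))
numerator = (6-1)*1.997^2 + (14-1)*0.633^2 = 19.940045 + 5.208957 = 25.149002
denominator = 6 + 14 - 2 = 18
s_p^2 = 25.149002 / 18 = 1.3971668
s_p = sqrt(1.3971668) = 1.1820

1.1820


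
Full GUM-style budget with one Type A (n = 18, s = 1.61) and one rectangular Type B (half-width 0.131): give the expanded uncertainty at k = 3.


u_A = s / sqrt(n) = 1.61 / sqrt(18) = 0.37948064
u_B = half_width / sqrt(3) = 0.131 / sqrt(3) = 0.075632885
uc = sqrt(u_A^2 + u_B^2) = sqrt(0.37948064^2 + 0.075632885^2) = 0.3869443
U = k * uc = 3 * 0.3869443
U = 1.1608

1.1608


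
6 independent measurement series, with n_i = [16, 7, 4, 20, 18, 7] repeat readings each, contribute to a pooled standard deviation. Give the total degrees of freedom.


nu = sum_i (n_i - 1)
nu = ((16 - 1) + (7 - 1) + (4 - 1) + (20 - 1) + (18 - 1) + (7 - 1))
nu = 15 + 6 + 3 + 19 + 17 + 6
nu = 66

66


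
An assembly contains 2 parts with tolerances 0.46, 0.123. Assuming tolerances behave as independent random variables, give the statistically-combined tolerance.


RSS = sqrt(0.46^2 + 0.123^2)
= sqrt(0.226729)
= 0.4762

0.4762


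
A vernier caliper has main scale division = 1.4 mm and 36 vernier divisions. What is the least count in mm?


LC = MSD / n_div
= 1.4 / 36
= 0.0389

0.0389


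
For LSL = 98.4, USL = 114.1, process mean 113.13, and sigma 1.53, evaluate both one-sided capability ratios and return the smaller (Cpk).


Cpu = (USL - mean) / (3*sigma) = (114.1 - 113.13) / (3*1.53) = 0.2113
Cpl = (mean - LSL) / (3*sigma) = (113.13 - 98.4) / (3*1.53) = 3.2092
Cpk = min(Cpu, Cpl) = 0.2113

0.2113


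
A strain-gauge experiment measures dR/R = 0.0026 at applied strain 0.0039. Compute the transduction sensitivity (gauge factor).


GF = (dR/R) / epsilon
= 0.0026 / 0.0039
= 0.6667

0.6667


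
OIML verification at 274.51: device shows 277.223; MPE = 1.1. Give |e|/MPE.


e = indication - reference = 277.223 - 274.51 = 2.7130
|e| = 2.7130
ratio = |e| / MPE = 2.7130 / 1.1
ratio = 2.4664

2.4664


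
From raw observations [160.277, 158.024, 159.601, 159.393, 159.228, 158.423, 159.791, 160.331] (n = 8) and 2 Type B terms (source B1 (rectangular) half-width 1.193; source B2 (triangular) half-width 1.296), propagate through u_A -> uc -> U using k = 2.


mean = (160.277 + 158.024 + 159.601 + 159.393 + 159.228 + 158.423 + 159.791 + 160.331) / 8 = 159.3835
s = sqrt(sum((x - mean)^2)/(n-1)) = 0.81980242
u_A = s / sqrt(n) = 0.81980242 / sqrt(8) = 0.28984393
u_B1 = 1.193 / sqrt(3) = 0.68877887
u_B2 = 1.296 / sqrt(6) = 0.52908978
uc = sqrt(0.28984393^2 + 0.68877887^2 + 0.52908978^2) = 0.91562101
U = k * uc = 2 * 0.91562101
U = 1.8312

1.8312


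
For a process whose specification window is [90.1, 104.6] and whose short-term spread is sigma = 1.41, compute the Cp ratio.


Cp = (USL - LSL) / (6 * sigma)
= (104.6 - 90.1) / (6 * 1.41)
= 14.5000 / 8.4600
= 1.7139

1.7139


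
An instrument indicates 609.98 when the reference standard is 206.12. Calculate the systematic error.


Systematic error = measured - true
= 609.98 - 206.12
= 403.8600

403.8600


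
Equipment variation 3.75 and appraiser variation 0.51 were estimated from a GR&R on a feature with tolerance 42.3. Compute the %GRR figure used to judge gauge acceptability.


GRR = sqrt(EV^2 + AV^2) = sqrt(3.75^2 + 0.51^2) = 3.7845211
%GRR = GRR / tol * 100 = 3.7845211 / 42.3 * 100
%GRR = 8.9469

8.9469


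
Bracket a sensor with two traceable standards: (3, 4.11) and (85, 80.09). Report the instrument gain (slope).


slope = (y2 - y1) / (x2 - x1)
= (80.09 - 4.11) / (85 - 3)
= 75.9800 / 82
= 0.9266

0.9266


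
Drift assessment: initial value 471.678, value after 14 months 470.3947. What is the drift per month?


rate = (v2 - v1) / months
= (470.3947 - 471.678) / 14
= -1.2833 / 14
= -0.0917

-0.0917


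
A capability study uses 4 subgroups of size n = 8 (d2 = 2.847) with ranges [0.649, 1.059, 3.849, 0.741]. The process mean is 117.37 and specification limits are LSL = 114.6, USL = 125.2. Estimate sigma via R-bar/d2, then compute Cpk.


R_bar = (0.649 + 1.059 + 3.849 + 0.741) / 4 = 1.5745
sigma = R_bar / d2 = 1.5745 / 2.847 = 0.55303829
Cp = (USL - LSL)/(6*sigma) = (125.2 - 114.6)/(6*0.55303829) = 3.1945
Cpu = (125.2 - 117.37)/(3*0.55303829) = 4.7194
Cpl = (117.37 - 114.6)/(3*0.55303829) = 1.6696
Cpk = min(Cpu, Cpl) = 1.6696

1.6696


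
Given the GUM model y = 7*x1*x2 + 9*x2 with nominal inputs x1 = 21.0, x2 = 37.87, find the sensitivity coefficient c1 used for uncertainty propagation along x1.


y = 7*x1*x2 + 9*x2
dy/dx1 = 7*x2
Evaluate at x2 = 37.87: c1 = 7 * 37.87
c1 = 265.0900

265.0900


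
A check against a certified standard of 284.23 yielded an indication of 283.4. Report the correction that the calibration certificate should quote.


Correction = standard - reading
= 284.23 - 283.4
= 0.8300

0.8300


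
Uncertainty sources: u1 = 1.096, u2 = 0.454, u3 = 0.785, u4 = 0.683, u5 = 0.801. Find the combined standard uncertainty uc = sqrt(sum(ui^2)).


uc = sqrt(1.096^2 + 0.454^2 + 0.785^2 + 0.683^2 + 0.801^2)
uc = sqrt(3.131647)
uc = 1.7696

1.7696


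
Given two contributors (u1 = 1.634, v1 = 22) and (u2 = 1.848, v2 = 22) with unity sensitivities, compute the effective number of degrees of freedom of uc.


uc = sqrt(u1^2 + u2^2) = sqrt(1.634^2 + 1.848^2) = 2.4667914
v_eff = uc^4 / (u1^4/v1 + u2^4/v2)
= 2.4667914^4 / (1.634^4/22 + 1.848^4/22)
= 37.027953 / 0.85416365
v_eff = 43.3500

43.3500


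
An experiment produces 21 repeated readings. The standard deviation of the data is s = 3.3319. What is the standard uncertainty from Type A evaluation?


u_A = s / sqrt(n)
u_A = 3.3319 / sqrt(21)
u_A = 3.3319 / 4.5825757
u_A = 0.7271

0.7271


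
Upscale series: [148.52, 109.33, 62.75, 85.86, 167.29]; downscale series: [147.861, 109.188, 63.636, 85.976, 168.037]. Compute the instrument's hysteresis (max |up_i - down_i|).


|148.52 - 147.861| = 0.6590
|109.33 - 109.188| = 0.1420
|62.75 - 63.636| = 0.8860
|85.86 - 85.976| = 0.1160
|167.29 - 168.037| = 0.7470
hysteresis = max(diffs) = 0.8860

0.8860


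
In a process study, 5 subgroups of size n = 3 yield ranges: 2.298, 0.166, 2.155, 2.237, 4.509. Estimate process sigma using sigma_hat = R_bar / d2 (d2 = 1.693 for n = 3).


R_bar = (2.298 + 0.166 + 2.155 + 2.237 + 4.509) / 5
R_bar = 11.365 / 5 = 2.273
sigma_hat = R_bar / d2 = 2.273 / 1.693 = 1.3426

1.3426


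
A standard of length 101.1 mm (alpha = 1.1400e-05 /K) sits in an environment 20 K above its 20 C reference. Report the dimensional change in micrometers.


dL = L * alpha * dT
= 101.1 * 1.1400e-05 * 20
= 0.0230508 mm
dL_um = 0.0230508 * 1000 = 23.0508 um

23.0508


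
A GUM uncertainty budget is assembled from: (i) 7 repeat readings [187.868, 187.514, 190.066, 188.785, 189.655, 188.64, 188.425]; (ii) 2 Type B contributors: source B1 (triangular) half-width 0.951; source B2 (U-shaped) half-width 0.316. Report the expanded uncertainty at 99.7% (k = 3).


mean = (187.868 + 187.514 + 190.066 + 188.785 + 189.655 + 188.64 + 188.425) / 7 = 188.7075714
s = sqrt(sum((x - mean)^2)/(n-1)) = 0.90947326
u_A = s / sqrt(n) = 0.90947326 / sqrt(7) = 0.34374858
u_B1 = 0.951 / sqrt(6) = 0.38824412
u_B2 = 0.316 / sqrt(2) = 0.22344574
uc = sqrt(0.34374858^2 + 0.38824412^2 + 0.22344574^2) = 0.56464554
U = k * uc = 3 * 0.56464554
U = 1.6939

1.6939


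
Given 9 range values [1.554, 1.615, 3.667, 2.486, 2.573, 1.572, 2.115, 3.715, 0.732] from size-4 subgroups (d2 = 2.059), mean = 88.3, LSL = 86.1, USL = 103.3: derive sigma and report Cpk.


R_bar = (1.554 + 1.615 + 3.667 + 2.486 + 2.573 + 1.572 + 2.115 + 3.715 + 0.732) / 9 = 2.2254444
sigma = R_bar / d2 = 2.2254444 / 2.059 = 1.0808375
Cp = (USL - LSL)/(6*sigma) = (103.3 - 86.1)/(6*1.0808375) = 2.6523
Cpu = (103.3 - 88.3)/(3*1.0808375) = 4.6260
Cpl = (88.3 - 86.1)/(3*1.0808375) = 0.6785
Cpk = min(Cpu, Cpl) = 0.6785

0.6785


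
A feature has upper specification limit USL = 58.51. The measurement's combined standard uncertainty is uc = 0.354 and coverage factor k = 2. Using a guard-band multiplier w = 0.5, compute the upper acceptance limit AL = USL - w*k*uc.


U = k * uc = 2 * 0.354 = 0.708
guard band g = w * U = 0.5 * 0.708 = 0.354
AL = USL - g = 58.51 - 0.354
AL = 58.1560

58.1560


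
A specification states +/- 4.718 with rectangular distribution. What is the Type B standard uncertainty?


u_B = half_width / sqrt(3)
u_B = 4.718 / 1.7320508
u_B = 2.7239

2.7239


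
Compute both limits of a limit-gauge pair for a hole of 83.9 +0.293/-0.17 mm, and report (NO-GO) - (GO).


GO = nominal - lower_tol (smallest hole = maximum material condition)
GO = 83.9 - 0.17 = 83.73
NO-GO = nominal + upper_tol (largest hole = least material condition)
NO-GO = 83.9 + 0.293 = 84.193
spread = NO-GO - GO = 84.193 - 83.73 = 0.4630

0.4630


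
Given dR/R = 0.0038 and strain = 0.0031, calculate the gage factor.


GF = (dR/R) / epsilon
= 0.0038 / 0.0031
= 1.2258

1.2258


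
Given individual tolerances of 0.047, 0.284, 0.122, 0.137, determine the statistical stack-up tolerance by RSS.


RSS = sqrt(0.047^2 + 0.284^2 + 0.122^2 + 0.137^2)
= sqrt(0.116518)
= 0.3413

0.3413


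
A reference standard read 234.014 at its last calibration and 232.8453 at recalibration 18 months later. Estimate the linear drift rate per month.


rate = (v2 - v1) / months
= (232.8453 - 234.014) / 18
= -1.1687 / 18
= -0.0649

-0.0649


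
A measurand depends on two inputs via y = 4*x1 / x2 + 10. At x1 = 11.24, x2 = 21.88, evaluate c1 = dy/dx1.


y = 4*x1 / x2 + 10
dy/dx1 = 4/x2
Evaluate at x2 = 21.88: c1 = 4 / 21.88
c1 = 0.1828

0.1828


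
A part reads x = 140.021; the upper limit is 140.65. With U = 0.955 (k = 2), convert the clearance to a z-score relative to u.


u = U / k = 0.955 / 2 = 0.4775
margin = |USL - x| = |140.65 - 140.021| = 0.629
z = margin / u = 0.629 / 0.4775
z = 1.3173

1.3173


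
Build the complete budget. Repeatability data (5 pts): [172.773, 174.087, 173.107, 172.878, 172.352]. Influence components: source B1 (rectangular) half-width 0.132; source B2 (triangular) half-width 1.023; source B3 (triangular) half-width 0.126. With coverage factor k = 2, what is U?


mean = (172.773 + 174.087 + 173.107 + 172.878 + 172.352) / 5 = 173.0394
s = sqrt(sum((x - mean)^2)/(n-1)) = 0.64644667
u_A = s / sqrt(n) = 0.64644667 / sqrt(5) = 0.28909974
u_B1 = 0.132 / sqrt(3) = 0.076210236
u_B2 = 1.023 / sqrt(6) = 0.417638
u_B3 = 0.126 / sqrt(6) = 0.051439285
uc = sqrt(0.28909974^2 + 0.076210236^2 + 0.417638^2 + 0.051439285^2) = 0.51619198
U = k * uc = 2 * 0.51619198
U = 1.0324

1.0324


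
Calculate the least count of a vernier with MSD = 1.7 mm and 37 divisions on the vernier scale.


LC = MSD / n_div
= 1.7 / 37
= 0.0459

0.0459


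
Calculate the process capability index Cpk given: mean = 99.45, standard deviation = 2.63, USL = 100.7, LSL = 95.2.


Cpu = (USL - mean) / (3*sigma) = (100.7 - 99.45) / (3*2.63) = 0.1584
Cpl = (mean - LSL) / (3*sigma) = (99.45 - 95.2) / (3*2.63) = 0.5387
Cpk = min(Cpu, Cpl) = 0.1584

0.1584


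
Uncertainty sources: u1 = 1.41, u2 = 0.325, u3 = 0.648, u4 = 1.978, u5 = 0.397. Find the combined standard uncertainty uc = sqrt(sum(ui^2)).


uc = sqrt(1.41^2 + 0.325^2 + 0.648^2 + 1.978^2 + 0.397^2)
uc = sqrt(6.583722)
uc = 2.5659

2.5659


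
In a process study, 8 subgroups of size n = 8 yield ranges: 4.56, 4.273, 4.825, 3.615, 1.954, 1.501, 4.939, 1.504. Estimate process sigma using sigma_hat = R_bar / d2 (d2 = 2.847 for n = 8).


R_bar = (4.56 + 4.273 + 4.825 + 3.615 + 1.954 + 1.501 + 4.939 + 1.504) / 8
R_bar = 27.171 / 8 = 3.396375
sigma_hat = R_bar / d2 = 3.396375 / 2.847 = 1.1930

1.1930


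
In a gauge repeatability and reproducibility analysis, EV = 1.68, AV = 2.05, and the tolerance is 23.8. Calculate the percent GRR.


GRR = sqrt(EV^2 + AV^2) = sqrt(1.68^2 + 2.05^2) = 2.6504528
%GRR = GRR / tol * 100 = 2.6504528 / 23.8 * 100
%GRR = 11.1364

11.1364


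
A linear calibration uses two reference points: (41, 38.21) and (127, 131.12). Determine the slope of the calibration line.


slope = (y2 - y1) / (x2 - x1)
= (131.12 - 38.21) / (127 - 41)
= 92.9100 / 86
= 1.0803

1.0803


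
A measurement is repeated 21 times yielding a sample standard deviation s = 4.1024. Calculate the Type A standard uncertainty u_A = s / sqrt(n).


u_A = s / sqrt(n)
u_A = 4.1024 / sqrt(21)
u_A = 4.1024 / 4.5825757
u_A = 0.8952

0.8952


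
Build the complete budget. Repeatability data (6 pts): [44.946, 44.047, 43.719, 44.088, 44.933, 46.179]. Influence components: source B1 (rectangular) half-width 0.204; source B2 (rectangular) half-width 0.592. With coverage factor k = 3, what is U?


mean = (44.946 + 44.047 + 43.719 + 44.088 + 44.933 + 46.179) / 6 = 44.652
s = sqrt(sum((x - mean)^2)/(n-1)) = 0.90019287
u_A = s / sqrt(n) = 0.90019287 / sqrt(6) = 0.3675022
u_B1 = 0.204 / sqrt(3) = 0.11777945
u_B2 = 0.592 / sqrt(3) = 0.34179136
uc = sqrt(0.3675022^2 + 0.11777945^2 + 0.34179136^2) = 0.51551062
U = k * uc = 3 * 0.51551062
U = 1.5465

1.5465


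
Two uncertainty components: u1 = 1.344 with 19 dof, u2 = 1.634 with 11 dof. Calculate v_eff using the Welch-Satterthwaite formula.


uc = sqrt(u1^2 + u2^2) = sqrt(1.344^2 + 1.634^2) = 2.1157249
v_eff = uc^4 / (u1^4/v1 + u2^4/v2)
= 2.1157249^4 / (1.344^4/19 + 1.634^4/11)
= 20.037189 / 0.81978939
v_eff = 24.4419

24.4419


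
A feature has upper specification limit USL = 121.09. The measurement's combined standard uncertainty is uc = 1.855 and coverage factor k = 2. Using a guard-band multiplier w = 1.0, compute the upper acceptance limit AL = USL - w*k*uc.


U = k * uc = 2 * 1.855 = 3.71
guard band g = w * U = 1.0 * 3.71 = 3.71
AL = USL - g = 121.09 - 3.71
AL = 117.3800

117.3800


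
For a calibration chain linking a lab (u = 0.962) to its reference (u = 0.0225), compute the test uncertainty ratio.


TUR = u_lab / u_ref
= 0.962 / 0.0225
= 42.7556

42.7556


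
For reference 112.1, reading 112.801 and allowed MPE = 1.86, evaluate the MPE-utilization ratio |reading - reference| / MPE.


e = indication - reference = 112.801 - 112.1 = 0.7010
|e| = 0.7010
ratio = |e| / MPE = 0.7010 / 1.86
ratio = 0.3769

0.3769


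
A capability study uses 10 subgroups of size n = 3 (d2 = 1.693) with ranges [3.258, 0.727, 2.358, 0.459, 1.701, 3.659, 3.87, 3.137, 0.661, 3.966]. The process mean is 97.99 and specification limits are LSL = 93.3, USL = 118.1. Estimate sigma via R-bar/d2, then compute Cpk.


R_bar = (3.258 + 0.727 + 2.358 + 0.459 + 1.701 + 3.659 + 3.87 + 3.137 + 0.661 + 3.966) / 10 = 2.3796
sigma = R_bar / d2 = 2.3796 / 1.693 = 1.4055523
Cp = (USL - LSL)/(6*sigma) = (118.1 - 93.3)/(6*1.4055523) = 2.9407
Cpu = (118.1 - 97.99)/(3*1.4055523) = 4.7692
Cpl = (97.99 - 93.3)/(3*1.4055523) = 1.1123
Cpk = min(Cpu, Cpl) = 1.1123

1.1123


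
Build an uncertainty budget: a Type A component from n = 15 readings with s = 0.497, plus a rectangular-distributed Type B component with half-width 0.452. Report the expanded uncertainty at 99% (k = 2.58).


u_A = s / sqrt(n) = 0.497 / sqrt(15) = 0.12832485
u_B = half_width / sqrt(3) = 0.452 / sqrt(3) = 0.26096232
uc = sqrt(u_A^2 + u_B^2) = sqrt(0.12832485^2 + 0.26096232^2) = 0.29080681
U = k * uc = 2.58 * 0.29080681
U = 0.7503

0.7503


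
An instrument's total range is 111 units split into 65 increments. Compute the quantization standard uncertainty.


resolution = range / divisions
resolution = 111 / 65 = 1.7076923
u_res = resolution / (2*sqrt(3))
u_res = 1.7076923 / 3.4641016
u_res = 0.4930

0.4930


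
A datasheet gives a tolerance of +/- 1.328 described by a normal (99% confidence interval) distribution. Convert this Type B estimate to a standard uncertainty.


u_B = half_width / 2.576
u_B = 1.328 / 2.576
u_B = 0.5155

0.5155


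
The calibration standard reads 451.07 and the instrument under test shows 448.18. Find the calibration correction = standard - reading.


Correction = standard - reading
= 451.07 - 448.18
= 2.8900

2.8900


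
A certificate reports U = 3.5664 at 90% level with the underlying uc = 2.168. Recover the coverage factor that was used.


k = U / uc
k = 3.5664 / 2.168
k = 1.645

1.645


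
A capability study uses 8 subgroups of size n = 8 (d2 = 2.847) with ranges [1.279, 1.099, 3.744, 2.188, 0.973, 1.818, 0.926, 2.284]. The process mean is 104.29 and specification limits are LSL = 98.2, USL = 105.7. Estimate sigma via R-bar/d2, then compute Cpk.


R_bar = (1.279 + 1.099 + 3.744 + 2.188 + 0.973 + 1.818 + 0.926 + 2.284) / 8 = 1.788875
sigma = R_bar / d2 = 1.788875 / 2.847 = 0.62833685
Cp = (USL - LSL)/(6*sigma) = (105.7 - 98.2)/(6*0.62833685) = 1.9894
Cpu = (105.7 - 104.29)/(3*0.62833685) = 0.7480
Cpl = (104.29 - 98.2)/(3*0.62833685) = 3.2308
Cpk = min(Cpu, Cpl) = 0.7480

0.7480


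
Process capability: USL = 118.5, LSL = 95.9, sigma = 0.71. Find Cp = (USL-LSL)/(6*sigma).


Cp = (USL - LSL) / (6 * sigma)
= (118.5 - 95.9) / (6 * 0.71)
= 22.6000 / 4.2600
= 5.3052

5.3052


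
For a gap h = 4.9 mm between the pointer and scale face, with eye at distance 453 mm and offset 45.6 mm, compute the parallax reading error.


error = h * offset / d
= 4.9 * 45.6 / 453
= 0.4932

0.4932


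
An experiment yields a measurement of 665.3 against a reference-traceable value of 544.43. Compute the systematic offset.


Systematic error = measured - true
= 665.3 - 544.43
= 120.8700

120.8700


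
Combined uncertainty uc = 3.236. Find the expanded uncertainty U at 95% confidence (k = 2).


U = k * uc
U = 2 * 3.236
U = 6.4720

6.4720


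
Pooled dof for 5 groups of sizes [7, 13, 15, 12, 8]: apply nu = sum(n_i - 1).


nu = sum_i (n_i - 1)
nu = ((7 - 1) + (13 - 1) + (15 - 1) + (12 - 1) + (8 - 1))
nu = 6 + 12 + 14 + 11 + 7
nu = 50

50


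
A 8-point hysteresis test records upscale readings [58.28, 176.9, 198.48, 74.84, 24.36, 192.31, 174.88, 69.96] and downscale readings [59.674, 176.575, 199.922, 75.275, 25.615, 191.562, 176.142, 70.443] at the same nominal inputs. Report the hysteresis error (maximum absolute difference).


|58.28 - 59.674| = 1.3940
|176.9 - 176.575| = 0.3250
|198.48 - 199.922| = 1.4420
|74.84 - 75.275| = 0.4350
|24.36 - 25.615| = 1.2550
|192.31 - 191.562| = 0.7480
|174.88 - 176.142| = 1.2620
|69.96 - 70.443| = 0.4830
hysteresis = max(diffs) = 1.4420

1.4420


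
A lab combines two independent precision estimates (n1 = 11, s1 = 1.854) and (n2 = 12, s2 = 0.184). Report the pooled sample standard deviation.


s_p = sqrt(((n1-1)*s1^2 + (n2-1)*s2^2) / (n1+n2-2))
numerator = (11-1)*1.854^2 + (12-1)*0.184^2 = 34.37316 + 0.372416 = 34.745576
denominator = 11 + 12 - 2 = 21
s_p^2 = 34.745576 / 21 = 1.6545512
s_p = sqrt(1.6545512) = 1.2863

1.2863


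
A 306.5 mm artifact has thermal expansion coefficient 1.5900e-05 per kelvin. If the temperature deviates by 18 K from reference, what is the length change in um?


dL = L * alpha * dT
= 306.5 * 1.5900e-05 * 18
= 0.0877203 mm
dL_um = 0.0877203 * 1000 = 87.7203 um

87.7203
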